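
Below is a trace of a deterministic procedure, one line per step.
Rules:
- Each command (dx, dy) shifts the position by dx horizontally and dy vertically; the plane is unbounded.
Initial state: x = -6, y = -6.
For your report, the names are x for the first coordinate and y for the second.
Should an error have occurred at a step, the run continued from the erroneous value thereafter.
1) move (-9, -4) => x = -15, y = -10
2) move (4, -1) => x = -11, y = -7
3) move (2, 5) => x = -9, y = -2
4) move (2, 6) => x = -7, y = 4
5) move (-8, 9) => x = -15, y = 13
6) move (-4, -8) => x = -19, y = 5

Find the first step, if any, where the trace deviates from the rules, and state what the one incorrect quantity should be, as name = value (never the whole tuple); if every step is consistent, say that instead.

step 2, y = -11

Recomputing the run from the initial state:
step 1: x = -15, y = -10
step 2: x = -11, y = -11
step 3: x = -9, y = -6
step 4: x = -7, y = 0
step 5: x = -15, y = 9
step 6: x = -19, y = 1
The first disagreement with the trace is at step 2, where the value should be y = -11.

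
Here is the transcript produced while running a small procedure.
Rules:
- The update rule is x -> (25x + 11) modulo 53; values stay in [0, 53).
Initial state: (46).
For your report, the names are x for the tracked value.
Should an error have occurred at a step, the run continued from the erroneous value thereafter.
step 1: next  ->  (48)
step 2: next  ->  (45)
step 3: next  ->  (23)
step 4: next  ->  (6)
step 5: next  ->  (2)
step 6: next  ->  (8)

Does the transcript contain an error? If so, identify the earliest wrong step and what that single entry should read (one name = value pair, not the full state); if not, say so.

Step 1: x = (25*46 + 11) mod 53 = 48 — exactly as logged.
Step 2: x = (25*48 + 11) mod 53 = 45 — agrees with the transcript.
Step 3: x = (25*45 + 11) mod 53 = 23 — checks out.
Step 4: x = (25*23 + 11) mod 53 = 3 — the transcript disagrees here.
The audit stops at step 4: the recorded entry is wrong and should be x = 3.

step 4, x = 3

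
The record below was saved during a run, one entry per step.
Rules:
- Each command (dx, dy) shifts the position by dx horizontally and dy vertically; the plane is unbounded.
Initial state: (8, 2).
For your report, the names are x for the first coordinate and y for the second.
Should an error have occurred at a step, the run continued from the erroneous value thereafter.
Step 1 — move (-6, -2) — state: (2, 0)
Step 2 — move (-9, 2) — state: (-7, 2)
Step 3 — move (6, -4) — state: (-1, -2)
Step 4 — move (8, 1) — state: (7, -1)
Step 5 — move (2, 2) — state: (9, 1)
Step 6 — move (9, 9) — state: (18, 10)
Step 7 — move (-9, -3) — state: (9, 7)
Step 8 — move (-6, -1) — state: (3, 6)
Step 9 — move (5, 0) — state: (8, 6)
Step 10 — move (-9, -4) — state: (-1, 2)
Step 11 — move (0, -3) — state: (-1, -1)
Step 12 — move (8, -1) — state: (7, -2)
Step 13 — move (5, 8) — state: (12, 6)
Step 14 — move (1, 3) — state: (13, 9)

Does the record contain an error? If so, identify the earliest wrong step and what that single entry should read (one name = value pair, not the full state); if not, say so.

Recomputing the run from the initial state:
step 1: x = 2, y = 0
step 2: x = -7, y = 2
step 3: x = -1, y = -2
step 4: x = 7, y = -1
step 5: x = 9, y = 1
step 6: x = 18, y = 10
step 7: x = 9, y = 7
step 8: x = 3, y = 6
step 9: x = 8, y = 6
step 10: x = -1, y = 2
step 11: x = -1, y = -1
step 12: x = 7, y = -2
step 13: x = 12, y = 6
step 14: x = 13, y = 9
This matches the record at every step.

no error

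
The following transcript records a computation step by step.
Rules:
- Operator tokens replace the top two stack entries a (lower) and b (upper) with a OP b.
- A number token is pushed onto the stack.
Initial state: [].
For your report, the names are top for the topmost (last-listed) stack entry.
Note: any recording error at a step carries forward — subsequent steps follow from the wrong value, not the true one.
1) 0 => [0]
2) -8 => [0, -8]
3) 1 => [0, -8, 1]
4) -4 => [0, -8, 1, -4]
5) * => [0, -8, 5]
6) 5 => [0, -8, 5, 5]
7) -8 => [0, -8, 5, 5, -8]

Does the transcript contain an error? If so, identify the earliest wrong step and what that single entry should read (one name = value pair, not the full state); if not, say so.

step 5, top = -4

Recomputing the run from the initial state:
step 1: [0]
step 2: [0, -8]
step 3: [0, -8, 1]
step 4: [0, -8, 1, -4]
step 5: [0, -8, -4]
step 6: [0, -8, -4, 5]
step 7: [0, -8, -4, 5, -8]
The first disagreement with the transcript is at step 5, where the value should be top = -4.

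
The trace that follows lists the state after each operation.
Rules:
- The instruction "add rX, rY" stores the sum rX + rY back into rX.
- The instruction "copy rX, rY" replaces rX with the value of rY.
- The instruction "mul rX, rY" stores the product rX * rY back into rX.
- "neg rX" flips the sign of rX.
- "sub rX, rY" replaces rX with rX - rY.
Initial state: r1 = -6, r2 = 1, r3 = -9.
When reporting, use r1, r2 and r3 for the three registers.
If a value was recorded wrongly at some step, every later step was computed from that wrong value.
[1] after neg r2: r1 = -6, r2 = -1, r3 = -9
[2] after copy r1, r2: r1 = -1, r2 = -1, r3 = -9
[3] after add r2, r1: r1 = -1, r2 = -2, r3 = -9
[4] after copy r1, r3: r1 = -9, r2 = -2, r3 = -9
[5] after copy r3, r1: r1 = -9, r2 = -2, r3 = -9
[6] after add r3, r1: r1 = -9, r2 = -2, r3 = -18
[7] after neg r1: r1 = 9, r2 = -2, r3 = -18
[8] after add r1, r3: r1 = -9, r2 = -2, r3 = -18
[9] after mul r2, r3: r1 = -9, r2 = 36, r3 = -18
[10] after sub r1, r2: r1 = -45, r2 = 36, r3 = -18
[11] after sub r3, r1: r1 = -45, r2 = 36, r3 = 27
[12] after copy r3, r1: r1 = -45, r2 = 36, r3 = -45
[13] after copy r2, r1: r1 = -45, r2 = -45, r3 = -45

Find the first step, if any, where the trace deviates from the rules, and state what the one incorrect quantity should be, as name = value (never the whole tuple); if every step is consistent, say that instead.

step 1: r2 = -(1) = -1 -> in agreement
step 2: r1 = -1 -> agrees with the trace
step 3: r2 = -1 + -1 = -2 -> same as recorded
step 4: r1 = -9 -> agrees with the trace
step 5: r3 = -9 -> confirmed correct
step 6: r3 = -9 + -9 = -18 -> same as recorded
step 7: r1 = -(-9) = 9 -> same as recorded
step 8: r1 = 9 + -18 = -9 -> in agreement
step 9: r2 = -2 * -18 = 36 -> consistent with the trace
step 10: r1 = -9 - 36 = -45 -> no discrepancy
step 11: r3 = -18 - -45 = 27 -> matches
step 12: r3 = -45 -> exactly as logged
step 13: r2 = -45 -> confirmed correct
All entries verified; no error found.

no error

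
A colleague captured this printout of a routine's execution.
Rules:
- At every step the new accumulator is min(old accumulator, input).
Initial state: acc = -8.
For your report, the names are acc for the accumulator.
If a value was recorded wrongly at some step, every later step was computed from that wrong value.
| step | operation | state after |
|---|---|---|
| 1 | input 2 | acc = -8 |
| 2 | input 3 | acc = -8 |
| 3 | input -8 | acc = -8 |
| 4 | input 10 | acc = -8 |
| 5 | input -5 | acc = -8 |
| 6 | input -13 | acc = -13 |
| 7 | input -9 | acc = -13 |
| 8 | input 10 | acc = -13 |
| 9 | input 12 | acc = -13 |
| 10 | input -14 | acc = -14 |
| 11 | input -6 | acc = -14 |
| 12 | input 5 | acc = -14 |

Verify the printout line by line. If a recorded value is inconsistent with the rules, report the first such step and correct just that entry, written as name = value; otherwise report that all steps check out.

1. acc = min(-8, 2) = -8 (exactly as logged)
2. acc = min(-8, 3) = -8 (no discrepancy)
3. acc = min(-8, -8) = -8 (same as recorded)
4. acc = min(-8, 10) = -8 (confirmed correct)
5. acc = min(-8, -5) = -8 (checks out)
6. acc = min(-8, -13) = -13 (matches)
7. acc = min(-13, -9) = -13 (exactly as logged)
8. acc = min(-13, 10) = -13 (agrees with the printout)
9. acc = min(-13, 12) = -13 (agrees with the printout)
10. acc = min(-13, -14) = -14 (same as recorded)
11. acc = min(-14, -6) = -14 (same as recorded)
12. acc = min(-14, 5) = -14 (consistent with the printout)
Each recorded entry agrees with the recomputation.

no error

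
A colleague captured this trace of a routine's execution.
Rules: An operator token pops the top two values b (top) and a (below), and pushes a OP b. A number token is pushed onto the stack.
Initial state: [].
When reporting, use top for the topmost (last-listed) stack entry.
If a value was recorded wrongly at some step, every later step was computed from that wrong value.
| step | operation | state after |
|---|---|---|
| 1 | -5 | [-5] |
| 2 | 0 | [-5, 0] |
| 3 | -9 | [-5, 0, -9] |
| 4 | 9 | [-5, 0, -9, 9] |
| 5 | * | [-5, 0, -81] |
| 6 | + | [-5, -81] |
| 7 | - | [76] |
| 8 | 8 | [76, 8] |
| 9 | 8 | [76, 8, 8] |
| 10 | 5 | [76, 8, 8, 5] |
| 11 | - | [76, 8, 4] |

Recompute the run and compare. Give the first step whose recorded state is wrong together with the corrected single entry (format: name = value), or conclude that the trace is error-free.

Step 1: push -5: top = -5 — exactly as logged.
Step 2: push 0: top = 0 — matches.
Step 3: push -9: top = -9 — agrees with the trace.
Step 4: push 9: top = 9 — exactly as logged.
Step 5: -9 * 9 = -81 — consistent with the trace.
Step 6: 0 + -81 = -81 — consistent with the trace.
Step 7: -5 - -81 = 76 — same as recorded.
Step 8: push 8: top = 8 — matches.
Step 9: push 8: top = 8 — verified.
Step 10: push 5: top = 5 — no discrepancy.
Step 11: 8 - 5 = 3 — the entry is off here.
So the first discrepancy is step 11, where the right value is top = 3.

step 11, top = 3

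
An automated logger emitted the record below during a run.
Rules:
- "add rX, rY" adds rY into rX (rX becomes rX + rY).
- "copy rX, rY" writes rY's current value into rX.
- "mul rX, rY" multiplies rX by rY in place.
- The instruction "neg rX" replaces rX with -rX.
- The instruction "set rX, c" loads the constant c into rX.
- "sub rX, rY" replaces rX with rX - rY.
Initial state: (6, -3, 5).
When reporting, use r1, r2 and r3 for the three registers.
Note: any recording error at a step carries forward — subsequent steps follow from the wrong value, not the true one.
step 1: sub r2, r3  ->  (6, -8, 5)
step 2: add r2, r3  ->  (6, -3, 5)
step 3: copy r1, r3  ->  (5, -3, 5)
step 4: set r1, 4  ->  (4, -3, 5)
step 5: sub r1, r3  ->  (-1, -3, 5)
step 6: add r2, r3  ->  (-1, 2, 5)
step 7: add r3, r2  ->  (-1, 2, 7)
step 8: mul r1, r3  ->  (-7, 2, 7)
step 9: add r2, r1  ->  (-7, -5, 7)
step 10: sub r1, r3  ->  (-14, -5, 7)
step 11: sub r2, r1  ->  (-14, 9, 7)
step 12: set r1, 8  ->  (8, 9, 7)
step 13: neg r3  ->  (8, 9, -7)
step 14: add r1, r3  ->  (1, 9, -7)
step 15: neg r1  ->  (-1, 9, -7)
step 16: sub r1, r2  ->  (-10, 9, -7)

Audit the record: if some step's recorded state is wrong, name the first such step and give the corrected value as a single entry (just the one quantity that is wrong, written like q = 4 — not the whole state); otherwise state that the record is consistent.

step 1: r2 = -3 - 5 = -8 -> verified
step 2: r2 = -8 + 5 = -3 -> matches
step 3: r1 = 5 -> matches
step 4: r1 = 4 -> checks out
step 5: r1 = 4 - 5 = -1 -> exactly as logged
step 6: r2 = -3 + 5 = 2 -> in agreement
step 7: r3 = 5 + 2 = 7 -> no discrepancy
step 8: r1 = -1 * 7 = -7 -> checks out
step 9: r2 = 2 + -7 = -5 -> exactly as logged
step 10: r1 = -7 - 7 = -14 -> same as recorded
step 11: r2 = -5 - -14 = 9 -> verified
step 12: r1 = 8 -> exactly as logged
step 13: r3 = -(7) = -7 -> consistent with the record
step 14: r1 = 8 + -7 = 1 -> in agreement
step 15: r1 = -(1) = -1 -> confirmed correct
step 16: r1 = -1 - 9 = -10 -> agrees with the record
Nothing is out of place; the run is error-free.

no error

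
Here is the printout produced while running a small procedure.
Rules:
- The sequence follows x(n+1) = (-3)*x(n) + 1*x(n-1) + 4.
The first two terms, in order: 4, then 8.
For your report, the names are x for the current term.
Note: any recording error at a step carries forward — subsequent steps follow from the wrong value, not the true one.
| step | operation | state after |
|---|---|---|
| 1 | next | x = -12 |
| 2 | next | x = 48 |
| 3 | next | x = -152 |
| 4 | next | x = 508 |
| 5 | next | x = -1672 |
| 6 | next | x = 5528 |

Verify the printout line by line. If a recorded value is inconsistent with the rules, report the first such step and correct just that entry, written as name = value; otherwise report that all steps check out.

Step 1: x = -3*(8) + (1)*(4) + (4) = -16 — the recorded entry deviates here.
Conclusion: step 1 carries the first error; the entry should be x = -16.

step 1, x = -16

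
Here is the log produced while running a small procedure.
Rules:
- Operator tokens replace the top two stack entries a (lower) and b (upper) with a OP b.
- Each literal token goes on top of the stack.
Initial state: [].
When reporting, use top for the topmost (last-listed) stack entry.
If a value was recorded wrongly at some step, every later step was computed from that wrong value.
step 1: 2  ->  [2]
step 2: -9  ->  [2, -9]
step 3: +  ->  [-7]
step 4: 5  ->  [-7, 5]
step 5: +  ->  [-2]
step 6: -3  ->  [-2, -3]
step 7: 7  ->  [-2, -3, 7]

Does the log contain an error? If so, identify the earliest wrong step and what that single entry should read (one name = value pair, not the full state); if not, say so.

step 1: push 2: top = 2 -> verified
step 2: push -9: top = -9 -> checks out
step 3: 2 + -9 = -7 -> agrees with the log
step 4: push 5: top = 5 -> checks out
step 5: -7 + 5 = -2 -> confirmed correct
step 6: push -3: top = -3 -> consistent with the log
step 7: push 7: top = 7 -> checks out
No step deviates from the rules.

no error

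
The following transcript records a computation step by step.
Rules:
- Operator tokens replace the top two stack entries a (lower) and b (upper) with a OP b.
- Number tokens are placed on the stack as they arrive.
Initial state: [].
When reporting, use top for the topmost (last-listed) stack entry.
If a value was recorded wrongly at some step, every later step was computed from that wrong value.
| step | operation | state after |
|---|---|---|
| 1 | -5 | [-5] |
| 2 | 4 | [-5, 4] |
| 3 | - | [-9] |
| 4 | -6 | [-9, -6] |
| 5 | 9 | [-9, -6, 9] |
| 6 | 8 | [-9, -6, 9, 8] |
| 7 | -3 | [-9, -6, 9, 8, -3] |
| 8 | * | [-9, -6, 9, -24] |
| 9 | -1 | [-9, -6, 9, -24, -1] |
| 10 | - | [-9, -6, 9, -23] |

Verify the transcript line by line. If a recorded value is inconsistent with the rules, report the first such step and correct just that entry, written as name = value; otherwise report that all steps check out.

no error

Step 1: push -5: top = -5 — verified.
Step 2: push 4: top = 4 — no discrepancy.
Step 3: -5 - 4 = -9 — matches.
Step 4: push -6: top = -6 — matches.
Step 5: push 9: top = 9 — same as recorded.
Step 6: push 8: top = 8 — exactly as logged.
Step 7: push -3: top = -3 — checks out.
Step 8: 8 * -3 = -24 — verified.
Step 9: push -1: top = -1 — in agreement.
Step 10: -24 - -1 = -23 — checks out.
Nothing is out of place; the run is error-free.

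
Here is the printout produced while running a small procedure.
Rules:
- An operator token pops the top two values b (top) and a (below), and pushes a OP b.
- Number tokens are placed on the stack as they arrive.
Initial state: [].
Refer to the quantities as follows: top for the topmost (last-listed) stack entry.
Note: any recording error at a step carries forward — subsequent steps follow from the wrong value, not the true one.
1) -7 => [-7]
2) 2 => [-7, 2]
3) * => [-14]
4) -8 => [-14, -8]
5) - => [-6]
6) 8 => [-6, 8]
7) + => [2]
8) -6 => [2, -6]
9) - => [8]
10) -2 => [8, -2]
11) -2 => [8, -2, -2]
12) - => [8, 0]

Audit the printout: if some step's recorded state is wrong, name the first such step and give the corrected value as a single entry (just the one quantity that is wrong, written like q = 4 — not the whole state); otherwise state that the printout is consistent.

no error

Step 1: push -7: top = -7 — same as recorded.
Step 2: push 2: top = 2 — same as recorded.
Step 3: -7 * 2 = -14 — checks out.
Step 4: push -8: top = -8 — same as recorded.
Step 5: -14 - -8 = -6 — in agreement.
Step 6: push 8: top = 8 — in agreement.
Step 7: -6 + 8 = 2 — no discrepancy.
Step 8: push -6: top = -6 — confirmed correct.
Step 9: 2 - -6 = 8 — checks out.
Step 10: push -2: top = -2 — checks out.
Step 11: push -2: top = -2 — consistent with the printout.
Step 12: -2 - -2 = 0 — no discrepancy.
All steps check out; nothing to correct.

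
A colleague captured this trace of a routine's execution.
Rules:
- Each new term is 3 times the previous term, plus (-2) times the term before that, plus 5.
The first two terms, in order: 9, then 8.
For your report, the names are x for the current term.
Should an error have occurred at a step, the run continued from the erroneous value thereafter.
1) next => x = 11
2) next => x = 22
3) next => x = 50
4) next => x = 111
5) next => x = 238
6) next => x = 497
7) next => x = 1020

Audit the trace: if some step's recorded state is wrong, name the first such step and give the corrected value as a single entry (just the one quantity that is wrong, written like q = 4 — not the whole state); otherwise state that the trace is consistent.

step 3, x = 49

Recomputing the run from the initial state:
step 1: x = 11
step 2: x = 22
step 3: x = 49
step 4: x = 108
step 5: x = 231
step 6: x = 482
step 7: x = 989
The first disagreement with the trace is at step 3, where the value should be x = 49.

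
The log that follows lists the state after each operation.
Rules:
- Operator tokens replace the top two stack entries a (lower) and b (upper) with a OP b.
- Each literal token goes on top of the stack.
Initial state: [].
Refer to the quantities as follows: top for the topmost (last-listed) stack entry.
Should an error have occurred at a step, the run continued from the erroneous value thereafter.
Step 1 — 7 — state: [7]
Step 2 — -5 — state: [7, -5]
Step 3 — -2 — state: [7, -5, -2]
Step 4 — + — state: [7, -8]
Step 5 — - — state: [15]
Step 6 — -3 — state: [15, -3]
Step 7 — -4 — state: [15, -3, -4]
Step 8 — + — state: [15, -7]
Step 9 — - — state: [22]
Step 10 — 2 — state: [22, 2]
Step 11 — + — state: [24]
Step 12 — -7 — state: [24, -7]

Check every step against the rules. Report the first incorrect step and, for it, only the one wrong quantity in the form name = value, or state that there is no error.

step 4, top = -7

Recomputing the run from the initial state:
step 1: [7]
step 2: [7, -5]
step 3: [7, -5, -2]
step 4: [7, -7]
step 5: [14]
step 6: [14, -3]
step 7: [14, -3, -4]
step 8: [14, -7]
step 9: [21]
step 10: [21, 2]
step 11: [23]
step 12: [23, -7]
The first disagreement with the log is at step 4, where the value should be top = -7.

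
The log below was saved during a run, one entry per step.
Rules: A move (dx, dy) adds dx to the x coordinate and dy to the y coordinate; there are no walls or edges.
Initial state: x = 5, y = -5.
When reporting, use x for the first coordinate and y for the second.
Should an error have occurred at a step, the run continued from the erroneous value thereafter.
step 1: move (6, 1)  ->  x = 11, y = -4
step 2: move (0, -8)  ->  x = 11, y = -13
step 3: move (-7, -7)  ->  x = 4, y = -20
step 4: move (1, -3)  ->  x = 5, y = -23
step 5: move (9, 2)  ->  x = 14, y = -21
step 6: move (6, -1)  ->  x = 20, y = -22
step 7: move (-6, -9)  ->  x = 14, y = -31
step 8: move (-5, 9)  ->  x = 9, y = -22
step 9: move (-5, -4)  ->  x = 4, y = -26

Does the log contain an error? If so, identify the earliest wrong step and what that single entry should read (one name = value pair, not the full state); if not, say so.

1. x = 5 + (6) = 11, y = -5 + (1) = -4 (in agreement)
2. x = 11 + (0) = 11, y = -4 + (-8) = -12 (the recorded entry deviates here)
First deviation found at step 2; the corrected entry is y = -12.

step 2, y = -12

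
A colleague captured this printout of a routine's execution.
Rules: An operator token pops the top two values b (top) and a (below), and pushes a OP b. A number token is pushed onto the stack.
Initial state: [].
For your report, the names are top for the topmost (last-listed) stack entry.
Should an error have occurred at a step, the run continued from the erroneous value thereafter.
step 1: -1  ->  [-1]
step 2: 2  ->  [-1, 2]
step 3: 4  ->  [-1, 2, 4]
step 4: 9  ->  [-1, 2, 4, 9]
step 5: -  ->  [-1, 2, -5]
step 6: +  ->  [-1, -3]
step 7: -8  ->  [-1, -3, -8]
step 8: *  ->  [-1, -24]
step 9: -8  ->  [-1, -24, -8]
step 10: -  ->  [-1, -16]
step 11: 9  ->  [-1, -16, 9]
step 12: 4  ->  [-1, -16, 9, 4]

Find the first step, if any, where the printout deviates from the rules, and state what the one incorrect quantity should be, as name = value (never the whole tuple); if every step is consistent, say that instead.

step 8, top = 24

Step 1: push -1: top = -1 — no discrepancy.
Step 2: push 2: top = 2 — consistent with the printout.
Step 3: push 4: top = 4 — consistent with the printout.
Step 4: push 9: top = 9 — exactly as logged.
Step 5: 4 - 9 = -5 — confirmed correct.
Step 6: 2 + -5 = -3 — verified.
Step 7: push -8: top = -8 — checks out.
Step 8: -3 * -8 = 24 — a discrepancy with the printout.
Step 8 is the first one off; corrected, top = 24.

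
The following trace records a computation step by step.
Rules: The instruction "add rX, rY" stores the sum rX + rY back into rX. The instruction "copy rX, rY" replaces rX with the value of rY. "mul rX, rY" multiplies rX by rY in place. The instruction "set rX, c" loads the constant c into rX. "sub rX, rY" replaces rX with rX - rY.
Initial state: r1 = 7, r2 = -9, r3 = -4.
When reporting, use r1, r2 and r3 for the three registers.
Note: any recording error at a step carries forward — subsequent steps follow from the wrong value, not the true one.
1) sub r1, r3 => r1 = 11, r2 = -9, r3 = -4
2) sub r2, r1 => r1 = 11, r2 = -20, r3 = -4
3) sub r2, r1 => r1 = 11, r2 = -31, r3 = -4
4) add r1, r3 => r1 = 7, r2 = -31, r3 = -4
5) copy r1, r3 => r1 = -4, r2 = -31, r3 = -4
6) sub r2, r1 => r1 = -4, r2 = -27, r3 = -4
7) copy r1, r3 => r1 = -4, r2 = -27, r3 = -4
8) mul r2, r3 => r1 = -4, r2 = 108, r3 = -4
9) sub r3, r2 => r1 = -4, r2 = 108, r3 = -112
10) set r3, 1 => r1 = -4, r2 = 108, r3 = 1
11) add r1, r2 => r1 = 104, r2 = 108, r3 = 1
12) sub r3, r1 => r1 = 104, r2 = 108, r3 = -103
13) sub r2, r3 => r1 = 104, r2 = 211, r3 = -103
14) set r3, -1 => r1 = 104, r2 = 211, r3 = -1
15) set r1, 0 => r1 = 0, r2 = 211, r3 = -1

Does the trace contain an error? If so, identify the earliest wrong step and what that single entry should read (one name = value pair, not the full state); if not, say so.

no error

Step 1: r1 = 7 - -4 = 11 — consistent with the trace.
Step 2: r2 = -9 - 11 = -20 — checks out.
Step 3: r2 = -20 - 11 = -31 — matches.
Step 4: r1 = 11 + -4 = 7 — in agreement.
Step 5: r1 = -4 — in agreement.
Step 6: r2 = -31 - -4 = -27 — consistent with the trace.
Step 7: r1 = -4 — matches.
Step 8: r2 = -27 * -4 = 108 — confirmed correct.
Step 9: r3 = -4 - 108 = -112 — same as recorded.
Step 10: r3 = 1 — no discrepancy.
Step 11: r1 = -4 + 108 = 104 — no discrepancy.
Step 12: r3 = 1 - 104 = -103 — consistent with the trace.
Step 13: r2 = 108 - -103 = 211 — exactly as logged.
Step 14: r3 = -1 — checks out.
Step 15: r1 = 0 — agrees with the trace.
All steps check out; nothing to correct.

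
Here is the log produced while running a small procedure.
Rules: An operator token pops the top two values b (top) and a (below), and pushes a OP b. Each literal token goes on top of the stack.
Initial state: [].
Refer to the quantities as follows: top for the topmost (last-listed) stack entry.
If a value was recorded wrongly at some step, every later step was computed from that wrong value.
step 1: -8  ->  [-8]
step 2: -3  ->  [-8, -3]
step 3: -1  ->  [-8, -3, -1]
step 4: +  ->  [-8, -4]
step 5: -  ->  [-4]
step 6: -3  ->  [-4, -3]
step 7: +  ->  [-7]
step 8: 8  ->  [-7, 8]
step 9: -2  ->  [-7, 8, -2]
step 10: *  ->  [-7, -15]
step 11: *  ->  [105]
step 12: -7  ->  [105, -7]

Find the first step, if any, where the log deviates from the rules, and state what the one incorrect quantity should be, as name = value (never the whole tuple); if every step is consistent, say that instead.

step 10, top = -16

step 1: push -8: top = -8 -> consistent with the log
step 2: push -3: top = -3 -> no discrepancy
step 3: push -1: top = -1 -> in agreement
step 4: -3 + -1 = -4 -> consistent with the log
step 5: -8 - -4 = -4 -> same as recorded
step 6: push -3: top = -3 -> confirmed correct
step 7: -4 + -3 = -7 -> exactly as logged
step 8: push 8: top = 8 -> verified
step 9: push -2: top = -2 -> matches
step 10: 8 * -2 = -16 -> a discrepancy with the log
Step 10 is the first one off; corrected, top = -16.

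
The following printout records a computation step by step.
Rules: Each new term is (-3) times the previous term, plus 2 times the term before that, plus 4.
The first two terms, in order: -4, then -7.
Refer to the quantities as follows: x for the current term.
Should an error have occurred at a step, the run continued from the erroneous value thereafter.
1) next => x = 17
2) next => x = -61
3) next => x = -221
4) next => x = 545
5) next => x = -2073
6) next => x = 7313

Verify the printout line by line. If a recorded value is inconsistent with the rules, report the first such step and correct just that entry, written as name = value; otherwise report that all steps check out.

step 1: x = -3*(-7) + (2)*(-4) + (4) = 17 -> matches
step 2: x = -3*(17) + (2)*(-7) + (4) = -61 -> exactly as logged
step 3: x = -3*(-61) + (2)*(17) + (4) = 221 -> first mismatch against the printout
Step 3 is the first one off; corrected, x = 221.

step 3, x = 221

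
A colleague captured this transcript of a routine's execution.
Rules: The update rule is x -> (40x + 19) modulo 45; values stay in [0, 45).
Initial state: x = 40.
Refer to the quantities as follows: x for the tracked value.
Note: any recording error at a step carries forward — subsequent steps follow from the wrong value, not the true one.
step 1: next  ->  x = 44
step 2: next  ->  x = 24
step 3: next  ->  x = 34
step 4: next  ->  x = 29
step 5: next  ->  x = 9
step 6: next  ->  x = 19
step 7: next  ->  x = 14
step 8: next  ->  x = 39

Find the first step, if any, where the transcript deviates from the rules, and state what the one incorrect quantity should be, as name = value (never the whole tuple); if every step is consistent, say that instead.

no error

Recomputing the run from the initial state:
step 1: x = 44
step 2: x = 24
step 3: x = 34
step 4: x = 29
step 5: x = 9
step 6: x = 19
step 7: x = 14
step 8: x = 39
This matches the transcript at every step.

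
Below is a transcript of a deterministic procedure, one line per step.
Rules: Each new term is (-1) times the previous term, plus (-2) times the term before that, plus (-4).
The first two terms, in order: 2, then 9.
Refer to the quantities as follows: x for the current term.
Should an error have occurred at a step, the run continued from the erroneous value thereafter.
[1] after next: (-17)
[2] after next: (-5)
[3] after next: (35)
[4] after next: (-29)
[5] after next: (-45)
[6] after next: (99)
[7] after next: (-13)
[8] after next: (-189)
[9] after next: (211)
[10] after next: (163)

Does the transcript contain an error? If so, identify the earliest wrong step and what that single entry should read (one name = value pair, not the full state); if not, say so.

no error

step 1: x = -1*(9) + (-2)*(2) + (-4) = -17 -> in agreement
step 2: x = -1*(-17) + (-2)*(9) + (-4) = -5 -> same as recorded
step 3: x = -1*(-5) + (-2)*(-17) + (-4) = 35 -> consistent with the transcript
step 4: x = -1*(35) + (-2)*(-5) + (-4) = -29 -> agrees with the transcript
step 5: x = -1*(-29) + (-2)*(35) + (-4) = -45 -> exactly as logged
step 6: x = -1*(-45) + (-2)*(-29) + (-4) = 99 -> consistent with the transcript
step 7: x = -1*(99) + (-2)*(-45) + (-4) = -13 -> consistent with the transcript
step 8: x = -1*(-13) + (-2)*(99) + (-4) = -189 -> in agreement
step 9: x = -1*(-189) + (-2)*(-13) + (-4) = 211 -> confirmed correct
step 10: x = -1*(211) + (-2)*(-189) + (-4) = 163 -> matches
The whole run recomputes cleanly — no discrepancies.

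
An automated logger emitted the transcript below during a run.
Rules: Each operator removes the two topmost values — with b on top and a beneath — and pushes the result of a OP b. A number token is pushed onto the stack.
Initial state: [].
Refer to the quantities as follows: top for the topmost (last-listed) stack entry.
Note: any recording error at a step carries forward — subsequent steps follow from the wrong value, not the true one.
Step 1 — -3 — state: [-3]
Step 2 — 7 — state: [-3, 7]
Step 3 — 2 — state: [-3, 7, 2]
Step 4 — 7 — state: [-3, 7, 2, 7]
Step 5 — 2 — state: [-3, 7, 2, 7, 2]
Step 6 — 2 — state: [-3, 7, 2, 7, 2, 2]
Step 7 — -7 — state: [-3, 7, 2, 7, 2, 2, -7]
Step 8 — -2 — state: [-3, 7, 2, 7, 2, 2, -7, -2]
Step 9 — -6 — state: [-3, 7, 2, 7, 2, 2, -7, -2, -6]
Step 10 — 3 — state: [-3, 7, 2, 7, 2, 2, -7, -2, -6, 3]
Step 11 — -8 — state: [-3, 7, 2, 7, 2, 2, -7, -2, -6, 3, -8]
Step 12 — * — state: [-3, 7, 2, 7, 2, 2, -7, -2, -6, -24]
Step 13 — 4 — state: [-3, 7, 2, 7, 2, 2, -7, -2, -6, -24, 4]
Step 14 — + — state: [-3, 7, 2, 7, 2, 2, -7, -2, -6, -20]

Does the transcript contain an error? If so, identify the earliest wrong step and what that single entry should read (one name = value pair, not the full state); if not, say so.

step 1: push -3: top = -3 -> checks out
step 2: push 7: top = 7 -> agrees with the transcript
step 3: push 2: top = 2 -> confirmed correct
step 4: push 7: top = 7 -> verified
step 5: push 2: top = 2 -> exactly as logged
step 6: push 2: top = 2 -> no discrepancy
step 7: push -7: top = -7 -> verified
step 8: push -2: top = -2 -> verified
step 9: push -6: top = -6 -> checks out
step 10: push 3: top = 3 -> no discrepancy
step 11: push -8: top = -8 -> confirmed correct
step 12: 3 * -8 = -24 -> agrees with the transcript
step 13: push 4: top = 4 -> verified
step 14: -24 + 4 = -20 -> no discrepancy
All steps check out; nothing to correct.

no error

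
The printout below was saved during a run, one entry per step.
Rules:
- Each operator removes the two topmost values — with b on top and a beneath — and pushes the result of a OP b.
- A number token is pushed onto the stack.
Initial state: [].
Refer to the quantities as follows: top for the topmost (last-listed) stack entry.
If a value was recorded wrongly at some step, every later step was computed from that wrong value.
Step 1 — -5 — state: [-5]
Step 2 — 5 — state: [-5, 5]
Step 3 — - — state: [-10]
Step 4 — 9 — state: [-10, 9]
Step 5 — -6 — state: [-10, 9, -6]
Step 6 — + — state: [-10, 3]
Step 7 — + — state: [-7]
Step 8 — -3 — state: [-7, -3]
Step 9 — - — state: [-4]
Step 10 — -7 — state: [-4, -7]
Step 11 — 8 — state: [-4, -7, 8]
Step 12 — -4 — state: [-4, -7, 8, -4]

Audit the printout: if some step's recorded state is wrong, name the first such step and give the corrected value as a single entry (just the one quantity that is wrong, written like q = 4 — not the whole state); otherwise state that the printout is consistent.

step 1: push -5: top = -5 -> no discrepancy
step 2: push 5: top = 5 -> confirmed correct
step 3: -5 - 5 = -10 -> matches
step 4: push 9: top = 9 -> exactly as logged
step 5: push -6: top = -6 -> same as recorded
step 6: 9 + -6 = 3 -> same as recorded
step 7: -10 + 3 = -7 -> no discrepancy
step 8: push -3: top = -3 -> checks out
step 9: -7 - -3 = -4 -> agrees with the printout
step 10: push -7: top = -7 -> verified
step 11: push 8: top = 8 -> same as recorded
step 12: push -4: top = -4 -> verified
Every step is consistent.

no error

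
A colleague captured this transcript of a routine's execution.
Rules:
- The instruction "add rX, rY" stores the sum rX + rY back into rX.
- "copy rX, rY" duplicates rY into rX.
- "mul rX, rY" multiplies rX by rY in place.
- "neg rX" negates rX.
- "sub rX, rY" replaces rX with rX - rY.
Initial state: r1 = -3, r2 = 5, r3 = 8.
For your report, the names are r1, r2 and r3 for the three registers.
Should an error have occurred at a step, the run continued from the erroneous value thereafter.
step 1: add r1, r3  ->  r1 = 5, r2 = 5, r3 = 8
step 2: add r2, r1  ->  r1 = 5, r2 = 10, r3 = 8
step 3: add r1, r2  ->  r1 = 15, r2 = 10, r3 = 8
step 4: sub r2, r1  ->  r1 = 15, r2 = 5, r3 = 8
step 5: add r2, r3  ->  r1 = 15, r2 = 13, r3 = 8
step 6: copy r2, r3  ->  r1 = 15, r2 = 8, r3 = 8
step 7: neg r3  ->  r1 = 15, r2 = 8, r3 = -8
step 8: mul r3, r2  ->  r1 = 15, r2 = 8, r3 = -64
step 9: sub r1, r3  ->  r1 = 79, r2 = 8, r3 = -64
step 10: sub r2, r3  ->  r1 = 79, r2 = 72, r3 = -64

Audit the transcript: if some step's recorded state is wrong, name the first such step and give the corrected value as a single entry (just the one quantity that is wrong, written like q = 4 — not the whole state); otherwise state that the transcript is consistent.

1. r1 = -3 + 8 = 5 (confirmed correct)
2. r2 = 5 + 5 = 10 (exactly as logged)
3. r1 = 5 + 10 = 15 (verified)
4. r2 = 10 - 15 = -5 (the transcript has a different value)
The earliest wrong entry is at step 4: it should read r2 = -5.

step 4, r2 = -5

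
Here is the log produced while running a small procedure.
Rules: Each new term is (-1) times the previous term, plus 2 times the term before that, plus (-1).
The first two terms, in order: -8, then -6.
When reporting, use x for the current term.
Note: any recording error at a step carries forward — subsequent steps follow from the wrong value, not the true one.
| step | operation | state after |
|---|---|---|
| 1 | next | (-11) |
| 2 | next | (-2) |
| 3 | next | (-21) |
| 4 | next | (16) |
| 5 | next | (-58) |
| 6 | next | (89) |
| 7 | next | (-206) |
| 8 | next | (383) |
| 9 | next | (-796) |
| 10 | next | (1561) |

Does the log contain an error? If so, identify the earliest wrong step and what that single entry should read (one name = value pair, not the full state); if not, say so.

step 5, x = -59

Recomputing the run from the initial state:
step 1: x = -11
step 2: x = -2
step 3: x = -21
step 4: x = 16
step 5: x = -59
step 6: x = 90
step 7: x = -209
step 8: x = 388
step 9: x = -807
step 10: x = 1582
The first disagreement with the log is at step 5, where the value should be x = -59.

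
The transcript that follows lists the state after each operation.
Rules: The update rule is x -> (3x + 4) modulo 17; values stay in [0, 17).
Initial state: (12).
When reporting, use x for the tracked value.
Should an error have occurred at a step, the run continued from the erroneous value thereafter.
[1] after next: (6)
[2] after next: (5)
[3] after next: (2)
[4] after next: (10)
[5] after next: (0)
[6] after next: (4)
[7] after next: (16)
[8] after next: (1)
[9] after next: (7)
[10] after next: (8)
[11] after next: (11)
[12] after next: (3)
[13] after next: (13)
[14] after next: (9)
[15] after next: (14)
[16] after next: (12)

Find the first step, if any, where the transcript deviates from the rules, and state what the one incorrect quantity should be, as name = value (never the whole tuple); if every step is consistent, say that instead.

no error

Recomputing the run from the initial state:
step 1: x = 6
step 2: x = 5
step 3: x = 2
step 4: x = 10
step 5: x = 0
step 6: x = 4
step 7: x = 16
step 8: x = 1
step 9: x = 7
step 10: x = 8
step 11: x = 11
step 12: x = 3
step 13: x = 13
step 14: x = 9
step 15: x = 14
step 16: x = 12
This matches the transcript at every step.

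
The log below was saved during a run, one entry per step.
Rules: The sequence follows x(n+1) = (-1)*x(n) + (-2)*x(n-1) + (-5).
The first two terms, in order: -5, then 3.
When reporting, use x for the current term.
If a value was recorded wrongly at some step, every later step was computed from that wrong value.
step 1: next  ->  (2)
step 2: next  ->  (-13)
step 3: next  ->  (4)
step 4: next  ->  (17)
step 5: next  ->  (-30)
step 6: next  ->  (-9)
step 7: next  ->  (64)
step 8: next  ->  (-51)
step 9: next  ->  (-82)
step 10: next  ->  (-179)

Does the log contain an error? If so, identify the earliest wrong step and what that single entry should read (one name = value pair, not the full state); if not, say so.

Step 1: x = -1*(3) + (-2)*(-5) + (-5) = 2 — in agreement.
Step 2: x = -1*(2) + (-2)*(3) + (-5) = -13 — in agreement.
Step 3: x = -1*(-13) + (-2)*(2) + (-5) = 4 — consistent with the log.
Step 4: x = -1*(4) + (-2)*(-13) + (-5) = 17 — in agreement.
Step 5: x = -1*(17) + (-2)*(4) + (-5) = -30 — same as recorded.
Step 6: x = -1*(-30) + (-2)*(17) + (-5) = -9 — confirmed correct.
Step 7: x = -1*(-9) + (-2)*(-30) + (-5) = 64 — confirmed correct.
Step 8: x = -1*(64) + (-2)*(-9) + (-5) = -51 — agrees with the log.
Step 9: x = -1*(-51) + (-2)*(64) + (-5) = -82 — same as recorded.
Step 10: x = -1*(-82) + (-2)*(-51) + (-5) = 179 — the entry is off here.
First incorrect step: 10; the correct value is x = 179.

step 10, x = 179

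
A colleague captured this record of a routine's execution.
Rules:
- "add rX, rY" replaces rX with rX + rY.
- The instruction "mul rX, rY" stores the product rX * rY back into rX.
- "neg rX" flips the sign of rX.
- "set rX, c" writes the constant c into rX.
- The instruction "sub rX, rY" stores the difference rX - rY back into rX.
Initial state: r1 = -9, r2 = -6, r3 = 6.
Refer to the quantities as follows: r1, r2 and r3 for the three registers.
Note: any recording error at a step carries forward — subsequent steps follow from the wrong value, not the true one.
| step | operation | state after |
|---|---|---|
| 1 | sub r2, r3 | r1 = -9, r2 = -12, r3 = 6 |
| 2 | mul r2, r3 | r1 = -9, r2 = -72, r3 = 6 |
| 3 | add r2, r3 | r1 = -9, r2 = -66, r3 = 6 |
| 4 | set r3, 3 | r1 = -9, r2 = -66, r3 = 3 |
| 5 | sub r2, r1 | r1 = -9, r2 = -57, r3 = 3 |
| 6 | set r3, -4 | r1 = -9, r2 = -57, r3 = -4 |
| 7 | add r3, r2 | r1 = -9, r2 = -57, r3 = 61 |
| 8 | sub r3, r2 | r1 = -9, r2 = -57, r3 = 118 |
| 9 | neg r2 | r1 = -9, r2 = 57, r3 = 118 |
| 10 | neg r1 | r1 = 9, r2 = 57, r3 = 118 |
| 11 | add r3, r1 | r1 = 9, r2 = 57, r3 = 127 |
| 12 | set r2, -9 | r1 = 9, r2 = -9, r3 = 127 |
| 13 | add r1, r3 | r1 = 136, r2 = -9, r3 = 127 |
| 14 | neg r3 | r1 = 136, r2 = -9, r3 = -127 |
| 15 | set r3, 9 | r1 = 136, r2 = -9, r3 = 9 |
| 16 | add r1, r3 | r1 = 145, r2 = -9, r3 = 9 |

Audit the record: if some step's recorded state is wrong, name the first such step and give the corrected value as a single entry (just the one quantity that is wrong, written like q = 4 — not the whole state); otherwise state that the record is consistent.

step 7, r3 = -61

Recomputing the run from the initial state:
step 1: r1 = -9, r2 = -12, r3 = 6
step 2: r1 = -9, r2 = -72, r3 = 6
step 3: r1 = -9, r2 = -66, r3 = 6
step 4: r1 = -9, r2 = -66, r3 = 3
step 5: r1 = -9, r2 = -57, r3 = 3
step 6: r1 = -9, r2 = -57, r3 = -4
step 7: r1 = -9, r2 = -57, r3 = -61
step 8: r1 = -9, r2 = -57, r3 = -4
step 9: r1 = -9, r2 = 57, r3 = -4
step 10: r1 = 9, r2 = 57, r3 = -4
step 11: r1 = 9, r2 = 57, r3 = 5
step 12: r1 = 9, r2 = -9, r3 = 5
step 13: r1 = 14, r2 = -9, r3 = 5
step 14: r1 = 14, r2 = -9, r3 = -5
step 15: r1 = 14, r2 = -9, r3 = 9
step 16: r1 = 23, r2 = -9, r3 = 9
The first disagreement with the record is at step 7, where the value should be r3 = -61.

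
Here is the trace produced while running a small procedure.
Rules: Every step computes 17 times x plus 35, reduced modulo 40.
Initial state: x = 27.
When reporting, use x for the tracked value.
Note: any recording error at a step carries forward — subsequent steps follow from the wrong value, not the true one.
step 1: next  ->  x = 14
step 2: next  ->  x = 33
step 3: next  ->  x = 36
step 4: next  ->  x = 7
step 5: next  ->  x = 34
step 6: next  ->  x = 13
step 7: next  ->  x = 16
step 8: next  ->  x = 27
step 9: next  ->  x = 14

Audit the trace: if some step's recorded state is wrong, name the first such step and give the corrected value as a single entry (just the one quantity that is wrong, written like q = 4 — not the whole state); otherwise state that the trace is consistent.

1. x = (17*27 + 35) mod 40 = 14 (exactly as logged)
2. x = (17*14 + 35) mod 40 = 33 (in agreement)
3. x = (17*33 + 35) mod 40 = 36 (matches)
4. x = (17*36 + 35) mod 40 = 7 (exactly as logged)
5. x = (17*7 + 35) mod 40 = 34 (checks out)
6. x = (17*34 + 35) mod 40 = 13 (checks out)
7. x = (17*13 + 35) mod 40 = 16 (verified)
8. x = (17*16 + 35) mod 40 = 27 (checks out)
9. x = (17*27 + 35) mod 40 = 14 (confirmed correct)
The whole run recomputes cleanly — no discrepancies.

no error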